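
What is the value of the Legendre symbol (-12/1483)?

1

First reduce: -12 ≡ 1471 (mod 1483).
Reciprocity: 1471 ≡ 3 and 1483 ≡ 3 (mod 4), so (1471/1483) = −(1483/1471).
Reduce top mod 1471: now compute (12/1471).
Pull out 2^2: since 1471 ≡ 7 (mod 8), (2/1471) = +1, so (2/1471)^2 = +1.
Reciprocity: 3 ≡ 3 and 1471 ≡ 3 (mod 4), so (3/1471) = −(1471/3).
Reduce top mod 3: now compute (1/3).
Reached (1/3) = 1. Collecting the sign flips along the way, the symbol is +1.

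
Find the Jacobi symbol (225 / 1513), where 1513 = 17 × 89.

Reciprocity: 225 ≡ 1 and 1513 ≡ 1 (mod 4), so (225/1513) = +(1513/225).
Reduce top mod 225: now compute (163/225).
Reciprocity: 163 ≡ 3 and 225 ≡ 1 (mod 4), so (163/225) = +(225/163).
Reduce top mod 163: now compute (62/163).
Pull out 2: since 163 ≡ 3 (mod 8), (2/163) = -1.
Reciprocity: 31 ≡ 3 and 163 ≡ 3 (mod 4), so (31/163) = −(163/31).
Reduce top mod 31: now compute (8/31).
Pull out 2^3: since 31 ≡ 7 (mod 8), (2/31) = +1, so (2/31)^3 = +1.
Reached (1/31) = 1. Collecting the sign flips along the way, the symbol is +1.

1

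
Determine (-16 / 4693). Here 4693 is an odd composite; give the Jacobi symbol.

1

First reduce: -16 ≡ 4677 (mod 4693).
Reciprocity: 4677 ≡ 1 and 4693 ≡ 1 (mod 4), so (4677/4693) = +(4693/4677).
Reduce top mod 4677: now compute (16/4677).
Pull out 2^4: since 4677 ≡ 5 (mod 8), (2/4677) = -1, so (2/4677)^4 = +1.
Reached (1/4677) = 1. Collecting the sign flips along the way, the symbol is +1.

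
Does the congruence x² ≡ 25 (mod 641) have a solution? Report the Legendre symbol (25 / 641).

1

Euler's criterion: (25/641) ≡ 25^320 (mod 641).
25^2 ≡ 625 (mod 641)
25^4 ≡ 256 (mod 641)
25^8 ≡ 154 (mod 641)
25^16 ≡ 640 (mod 641)
25^32 ≡ 1 (mod 641)
25^64 ≡ 1 (mod 641)
25^128 ≡ 1 (mod 641)
25^256 ≡ 1 (mod 641)
25^320 = 25^(256+64) ≡ 1 (mod 641).
Result is 1, so (25/641) = 1.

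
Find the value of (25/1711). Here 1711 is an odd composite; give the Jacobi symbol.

Reciprocity: 25 ≡ 1 and 1711 ≡ 3 (mod 4), so (25/1711) = +(1711/25).
Reduce top mod 25: now compute (11/25).
Reciprocity: 11 ≡ 3 and 25 ≡ 1 (mod 4), so (11/25) = +(25/11).
Reduce top mod 11: now compute (3/11).
Reciprocity: 3 ≡ 3 and 11 ≡ 3 (mod 4), so (3/11) = −(11/3).
Reduce top mod 3: now compute (2/3).
Pull out 2: since 3 ≡ 3 (mod 8), (2/3) = -1.
Reached (1/3) = 1. Collecting the sign flips along the way, the symbol is +1.

1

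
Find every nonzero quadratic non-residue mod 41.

3,6,7,11,12,13,14,15,17,19,22,24,26,27,28,29,30,34,35,38

Square k = 1,…,20 (k and 41−k give the same square):
1²=1, 2²=4, 3²=9, 4²=16, 5²=25, 6²=36, 7²≡8, 8²≡23, 9²≡40, 10²≡18, 11²≡39, 12²≡21, 13²≡5, 14²≡32, 15²≡20, 16²≡10, 17²≡2, 18²≡37, 19²≡33, 20²≡31 (mod 41).
The residues are {1, 2, 4, 5, 8, 9, 10, 16, 18, 20, 21, 23, 25, 31, 32, 33, 36, 37, 39, 40}; the non-residues are the remaining 20 nonzero classes.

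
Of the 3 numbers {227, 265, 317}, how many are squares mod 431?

2

(227/431) = +1 → QR.
(265/431) = +1 → QR.
(317/431) = -1 → non-residue.
Total quadratic residues among the 3: 2.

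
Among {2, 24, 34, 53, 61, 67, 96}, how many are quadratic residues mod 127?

3

(2/127) = +1 → QR.
(24/127) = -1 → non-residue.
(34/127) = +1 → QR.
(53/127) = -1 → non-residue.
(61/127) = +1 → QR.
(67/127) = -1 → non-residue.
(96/127) = -1 → non-residue.
Total quadratic residues among the 7: 3.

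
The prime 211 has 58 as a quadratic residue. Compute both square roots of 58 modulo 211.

Since 211 ≡ 3 (mod 4), a square root of 58 is 58^((211+1)/4) = 58^53 mod 211.
Repeated squaring: 58^2≡199, 58^4≡144, 58^8≡58, 58^16≡199, 58^32≡144 (mod 211).
58^53 = 58^(32+16+4+1) ≡ 144 (mod 211).
Check: 144² = 20736 ≡ 58 (mod 211). The two roots are 67 and 144.

67, 144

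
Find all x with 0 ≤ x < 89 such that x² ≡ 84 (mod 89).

23, 66

89 ≡ 1 (mod 4), so we find a root by search.
Trying successive values, 23² = 529 ≡ 84 (mod 89). The other root is 89 − 23 = 66.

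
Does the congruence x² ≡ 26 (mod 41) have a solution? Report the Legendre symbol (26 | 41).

-1

Euler's criterion: (26/41) ≡ 26^20 (mod 41).
26^2 ≡ 20 (mod 41)
26^4 ≡ 31 (mod 41)
26^8 ≡ 18 (mod 41)
26^16 ≡ 37 (mod 41)
26^20 = 26^(16+4) ≡ 40 (mod 41).
Result is 40 ≡ −1, so (26/41) = −1.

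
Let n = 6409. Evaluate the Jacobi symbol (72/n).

Pull out 2^3: since 6409 ≡ 1 (mod 8), (2/6409) = +1, so (2/6409)^3 = +1.
Reciprocity: 9 ≡ 1 and 6409 ≡ 1 (mod 4), so (9/6409) = +(6409/9).
Reduce top mod 9: now compute (1/9).
Reached (1/9) = 1. Collecting the sign flips along the way, the symbol is +1.

1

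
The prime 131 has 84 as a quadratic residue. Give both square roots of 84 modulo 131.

52, 79

Since 131 ≡ 3 (mod 4), a square root of 84 is 84^((131+1)/4) = 84^33 mod 131.
Repeated squaring: 84^2≡113, 84^4≡62, 84^8≡45, 84^16≡60, 84^32≡63 (mod 131).
84^33 = 84^(32+1) ≡ 52 (mod 131).
Check: 52² = 2704 ≡ 84 (mod 131). The two roots are 52 and 79.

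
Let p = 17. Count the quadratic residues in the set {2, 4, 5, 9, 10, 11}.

3

(2/17) = +1 → QR.
(4/17) = +1 → QR.
(5/17) = -1 → non-residue.
(9/17) = +1 → QR.
(10/17) = -1 → non-residue.
(11/17) = -1 → non-residue.
Total quadratic residues among the 6: 3.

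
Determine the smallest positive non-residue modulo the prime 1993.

(2/1993) = +1, so 2 is a residue.
(3/1993) = +1, so 3 is a residue.
(4/1993) = +1, so 4 is a residue.
(5/1993) = −1, so 5 is the smallest positive non-residue mod 1993.

5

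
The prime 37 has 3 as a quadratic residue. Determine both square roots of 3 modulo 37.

37 ≡ 1 (mod 4), so we find a root by search.
Trying successive values, 15² = 225 ≡ 3 (mod 37). The other root is 37 − 15 = 22.

15, 22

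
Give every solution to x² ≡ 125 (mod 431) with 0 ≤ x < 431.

Since 431 ≡ 3 (mod 4), a square root of 125 is 125^((431+1)/4) = 125^108 mod 431.
Repeated squaring: 125^2≡109, 125^4≡244, 125^8≡58, 125^16≡347, 125^32≡160, 125^64≡171 (mod 431).
125^108 = 125^(64+32+8+4) ≡ 388 (mod 431).
Check: 388² = 150544 ≡ 125 (mod 431). The two roots are 43 and 388.

43, 388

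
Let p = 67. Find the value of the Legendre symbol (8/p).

Pull out 2^3: since 67 ≡ 3 (mod 8), (2/67) = -1, so (2/67)^3 = -1.
Reached (1/67) = 1. Collecting the sign flips along the way, the symbol is -1.

-1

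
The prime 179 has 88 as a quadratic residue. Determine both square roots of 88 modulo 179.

25, 154

Since 179 ≡ 3 (mod 4), a square root of 88 is 88^((179+1)/4) = 88^45 mod 179.
Repeated squaring: 88^2≡47, 88^4≡61, 88^8≡141, 88^16≡12, 88^32≡144 (mod 179).
88^45 = 88^(32+8+4+1) ≡ 25 (mod 179).
Check: 25² = 625 ≡ 88 (mod 179). The two roots are 25 and 154.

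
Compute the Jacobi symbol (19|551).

Reciprocity: 19 ≡ 3 and 551 ≡ 3 (mod 4), so (19/551) = −(551/19).
Reduce top mod 19: now compute (0/19).
Top reduces to 0: gcd > 1, so the symbol is 0.

0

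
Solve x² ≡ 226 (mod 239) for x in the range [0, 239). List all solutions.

Since 239 ≡ 3 (mod 4), a square root of 226 is 226^((239+1)/4) = 226^60 mod 239.
Repeated squaring: 226^2≡169, 226^4≡120, 226^8≡60, 226^16≡15, 226^32≡225 (mod 239).
226^60 = 226^(32+16+8+4) ≡ 153 (mod 239).
Check: 153² = 23409 ≡ 226 (mod 239). The two roots are 86 and 153.

86, 153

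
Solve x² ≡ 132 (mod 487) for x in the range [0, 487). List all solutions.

181, 306

Since 487 ≡ 3 (mod 4), a square root of 132 is 132^((487+1)/4) = 132^122 mod 487.
Repeated squaring: 132^2≡379, 132^4≡463, 132^8≡89, 132^16≡129, 132^32≡83, 132^64≡71 (mod 487).
132^122 = 132^(64+32+16+8+2) ≡ 181 (mod 487).
Check: 181² = 32761 ≡ 132 (mod 487). The two roots are 181 and 306.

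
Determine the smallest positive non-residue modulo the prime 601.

(2/601) = +1, so 2 is a residue.
(3/601) = +1, so 3 is a residue.
(4/601) = +1, so 4 is a residue.
(5/601) = +1, so 5 is a residue.
(6/601) = +1, so 6 is a residue.
(7/601) = −1, so 7 is the smallest positive non-residue mod 601.

7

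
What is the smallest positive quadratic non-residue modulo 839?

(2/839) = +1, so 2 is a residue.
(3/839) = +1, so 3 is a residue.
(4/839) = +1, so 4 is a residue.
(5/839) = +1, so 5 is a residue.
(6/839) = +1, so 6 is a residue.
(7/839) = +1, so 7 is a residue.
(8/839) = +1, so 8 is a residue.
(9/839) = +1, so 9 is a residue.
(10/839) = +1, so 10 is a residue.
(11/839) = −1, so 11 is the smallest positive non-residue mod 839.

11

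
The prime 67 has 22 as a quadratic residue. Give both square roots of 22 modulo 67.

Since 67 ≡ 3 (mod 4), a square root of 22 is 22^((67+1)/4) = 22^17 mod 67.
Repeated squaring: 22^2≡15, 22^4≡24, 22^8≡40, 22^16≡59 (mod 67).
22^17 = 22^(16+1) ≡ 25 (mod 67).
Check: 25² = 625 ≡ 22 (mod 67). The two roots are 25 and 42.

25, 42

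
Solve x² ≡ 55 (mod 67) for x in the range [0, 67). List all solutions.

16, 51

Since 67 ≡ 3 (mod 4), a square root of 55 is 55^((67+1)/4) = 55^17 mod 67.
Repeated squaring: 55^2≡10, 55^4≡33, 55^8≡17, 55^16≡21 (mod 67).
55^17 = 55^(16+1) ≡ 16 (mod 67).
Check: 16² = 256 ≡ 55 (mod 67). The two roots are 16 and 51.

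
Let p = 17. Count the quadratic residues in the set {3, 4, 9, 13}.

3

(3/17) = -1 → non-residue.
(4/17) = +1 → QR.
(9/17) = +1 → QR.
(13/17) = +1 → QR.
Total quadratic residues among the 4: 3.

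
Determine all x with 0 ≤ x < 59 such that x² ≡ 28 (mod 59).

21, 38

Since 59 ≡ 3 (mod 4), a square root of 28 is 28^((59+1)/4) = 28^15 mod 59.
Repeated squaring: 28^2≡17, 28^4≡53, 28^8≡36 (mod 59).
28^15 = 28^(8+4+2+1) ≡ 21 (mod 59).
Check: 21² = 441 ≡ 28 (mod 59). The two roots are 21 and 38.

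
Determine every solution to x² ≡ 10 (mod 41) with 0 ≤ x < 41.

16, 25

41 ≡ 1 (mod 4), so we find a root by search.
Trying successive values, 16² = 256 ≡ 10 (mod 41). The other root is 41 − 16 = 25.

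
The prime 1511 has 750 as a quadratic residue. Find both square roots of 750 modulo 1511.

Since 1511 ≡ 3 (mod 4), a square root of 750 is 750^((1511+1)/4) = 750^378 mod 1511.
Repeated squaring: 750^2≡408, 750^4≡254, 750^8≡1054, 750^16≡331, 750^32≡769, 750^64≡560, 750^128≡823, 750^256≡401 (mod 1511).
750^378 = 750^(256+64+32+16+8+2) ≡ 1363 (mod 1511).
Check: 1363² = 1857769 ≡ 750 (mod 1511). The two roots are 148 and 1363.

148, 1363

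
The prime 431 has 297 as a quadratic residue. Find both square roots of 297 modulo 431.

177, 254

Since 431 ≡ 3 (mod 4), a square root of 297 is 297^((431+1)/4) = 297^108 mod 431.
Repeated squaring: 297^2≡285, 297^4≡197, 297^8≡19, 297^16≡361, 297^32≡159, 297^64≡283 (mod 431).
297^108 = 297^(64+32+8+4) ≡ 177 (mod 431).
Check: 177² = 31329 ≡ 297 (mod 431). The two roots are 177 and 254.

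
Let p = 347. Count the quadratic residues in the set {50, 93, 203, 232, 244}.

2

(50/347) = -1 → non-residue.
(93/347) = +1 → QR.
(203/347) = -1 → non-residue.
(232/347) = -1 → non-residue.
(244/347) = +1 → QR.
Total quadratic residues among the 5: 2.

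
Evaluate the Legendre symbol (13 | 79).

1

Reciprocity: 13 ≡ 1 and 79 ≡ 3 (mod 4), so (13/79) = +(79/13).
Reduce top mod 13: now compute (1/13).
Reached (1/13) = 1. Collecting the sign flips along the way, the symbol is +1.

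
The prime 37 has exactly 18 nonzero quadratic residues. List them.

Square k = 1,…,18 (k and 37−k give the same square):
1²=1, 2²=4, 3²=9, 4²=16, 5²=25, 6²=36, 7²≡12, 8²≡27, 9²≡7, 10²≡26, 11²≡10, 12²≡33, 13²≡21, 14²≡11, 15²≡3, 16²≡34, 17²≡30, 18²≡28 (mod 37).
So the quadratic residues mod 37 are {1, 3, 4, 7, 9, 10, 11, 12, 16, 21, 25, 26, 27, 28, 30, 33, 34, 36}.

1,3,4,7,9,10,11,12,16,21,25,26,27,28,30,33,34,36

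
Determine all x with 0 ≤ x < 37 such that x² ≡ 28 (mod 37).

37 ≡ 1 (mod 4), so we find a root by search.
Trying successive values, 18² = 324 ≡ 28 (mod 37). The other root is 37 − 18 = 19.

18, 19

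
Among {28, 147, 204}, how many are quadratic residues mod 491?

2

(28/491) = -1 → non-residue.
(147/491) = +1 → QR.
(204/491) = +1 → QR.
Total quadratic residues among the 3: 2.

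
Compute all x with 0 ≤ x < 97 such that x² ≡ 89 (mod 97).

97 ≡ 1 (mod 4), so we find a root by search.
Trying successive values, 34² = 1156 ≡ 89 (mod 97). The other root is 97 − 34 = 63.

34, 63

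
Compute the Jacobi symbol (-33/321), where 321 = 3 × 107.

First reduce: -33 ≡ 288 (mod 321).
Pull out 2^5: since 321 ≡ 1 (mod 8), (2/321) = +1, so (2/321)^5 = +1.
Reciprocity: 9 ≡ 1 and 321 ≡ 1 (mod 4), so (9/321) = +(321/9).
Reduce top mod 9: now compute (6/9).
Pull out 2: since 9 ≡ 1 (mod 8), (2/9) = +1.
Reciprocity: 3 ≡ 3 and 9 ≡ 1 (mod 4), so (3/9) = +(9/3).
Reduce top mod 3: now compute (0/3).
Top reduces to 0: gcd > 1, so the symbol is 0.

0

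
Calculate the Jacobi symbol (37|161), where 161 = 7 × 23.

-1

Reciprocity: 37 ≡ 1 and 161 ≡ 1 (mod 4), so (37/161) = +(161/37).
Reduce top mod 37: now compute (13/37).
Reciprocity: 13 ≡ 1 and 37 ≡ 1 (mod 4), so (13/37) = +(37/13).
Reduce top mod 13: now compute (11/13).
Reciprocity: 11 ≡ 3 and 13 ≡ 1 (mod 4), so (11/13) = +(13/11).
Reduce top mod 11: now compute (2/11).
Pull out 2: since 11 ≡ 3 (mod 8), (2/11) = -1.
Reached (1/11) = 1. Collecting the sign flips along the way, the symbol is -1.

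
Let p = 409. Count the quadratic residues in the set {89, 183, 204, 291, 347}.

(89/409) = +1 → QR.
(183/409) = -1 → non-residue.
(204/409) = +1 → QR.
(291/409) = -1 → non-residue.
(347/409) = -1 → non-residue.
Total quadratic residues among the 5: 2.

2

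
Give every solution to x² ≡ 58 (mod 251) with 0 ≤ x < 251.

Since 251 ≡ 3 (mod 4), a square root of 58 is 58^((251+1)/4) = 58^63 mod 251.
Repeated squaring: 58^2≡101, 58^4≡161, 58^8≡68, 58^16≡106, 58^32≡192 (mod 251).
58^63 = 58^(32+16+8+4+2+1) ≡ 73 (mod 251).
Check: 73² = 5329 ≡ 58 (mod 251). The two roots are 73 and 178.

73, 178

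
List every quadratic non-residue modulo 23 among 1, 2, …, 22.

5,7,10,11,14,15,17,19,20,21,22

Square k = 1,…,11 (k and 23−k give the same square):
1²=1, 2²=4, 3²=9, 4²=16, 5²≡2, 6²≡13, 7²≡3, 8²≡18, 9²≡12, 10²≡8, 11²≡6 (mod 23).
The residues are {1, 2, 3, 4, 6, 8, 9, 12, 13, 16, 18}; the non-residues are the remaining 11 nonzero classes.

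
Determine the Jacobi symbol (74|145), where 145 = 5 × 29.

Pull out 2: since 145 ≡ 1 (mod 8), (2/145) = +1.
Reciprocity: 37 ≡ 1 and 145 ≡ 1 (mod 4), so (37/145) = +(145/37).
Reduce top mod 37: now compute (34/37).
Pull out 2: since 37 ≡ 5 (mod 8), (2/37) = -1.
Reciprocity: 17 ≡ 1 and 37 ≡ 1 (mod 4), so (17/37) = +(37/17).
Reduce top mod 17: now compute (3/17).
Reciprocity: 3 ≡ 3 and 17 ≡ 1 (mod 4), so (3/17) = +(17/3).
Reduce top mod 3: now compute (2/3).
Pull out 2: since 3 ≡ 3 (mod 8), (2/3) = -1.
Reached (1/3) = 1. Collecting the sign flips along the way, the symbol is +1.

1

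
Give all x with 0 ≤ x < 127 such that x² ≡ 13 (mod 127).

Since 127 ≡ 3 (mod 4), a square root of 13 is 13^((127+1)/4) = 13^32 mod 127.
Repeated squaring: 13^2≡42, 13^4≡113, 13^8≡69, 13^16≡62, 13^32≡34 (mod 127).
13^32 = 13^(32) ≡ 34 (mod 127).
Check: 34² = 1156 ≡ 13 (mod 127). The two roots are 34 and 93.

34, 93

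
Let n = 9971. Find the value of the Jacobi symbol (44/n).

-1

Pull out 2^2: since 9971 ≡ 3 (mod 8), (2/9971) = -1, so (2/9971)^2 = +1.
Reciprocity: 11 ≡ 3 and 9971 ≡ 3 (mod 4), so (11/9971) = −(9971/11).
Reduce top mod 11: now compute (5/11).
Reciprocity: 5 ≡ 1 and 11 ≡ 3 (mod 4), so (5/11) = +(11/5).
Reduce top mod 5: now compute (1/5).
Reached (1/5) = 1. Collecting the sign flips along the way, the symbol is -1.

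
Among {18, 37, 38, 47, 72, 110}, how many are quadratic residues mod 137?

4

(18/137) = +1 → QR.
(37/137) = +1 → QR.
(38/137) = +1 → QR.
(47/137) = -1 → non-residue.
(72/137) = +1 → QR.
(110/137) = -1 → non-residue.
Total quadratic residues among the 6: 4.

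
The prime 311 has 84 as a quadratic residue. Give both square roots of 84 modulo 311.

153, 158

Since 311 ≡ 3 (mod 4), a square root of 84 is 84^((311+1)/4) = 84^78 mod 311.
Repeated squaring: 84^2≡214, 84^4≡79, 84^8≡21, 84^16≡130, 84^32≡106, 84^64≡40 (mod 311).
84^78 = 84^(64+8+4+2) ≡ 158 (mod 311).
Check: 158² = 24964 ≡ 84 (mod 311). The two roots are 153 and 158.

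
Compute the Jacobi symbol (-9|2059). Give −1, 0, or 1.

First reduce: -9 ≡ 2050 (mod 2059).
Pull out 2: since 2059 ≡ 3 (mod 8), (2/2059) = -1.
Reciprocity: 1025 ≡ 1 and 2059 ≡ 3 (mod 4), so (1025/2059) = +(2059/1025).
Reduce top mod 1025: now compute (9/1025).
Reciprocity: 9 ≡ 1 and 1025 ≡ 1 (mod 4), so (9/1025) = +(1025/9).
Reduce top mod 9: now compute (8/9).
Pull out 2^3: since 9 ≡ 1 (mod 8), (2/9) = +1, so (2/9)^3 = +1.
Reached (1/9) = 1. Collecting the sign flips along the way, the symbol is -1.

-1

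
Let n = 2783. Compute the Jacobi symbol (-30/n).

First reduce: -30 ≡ 2753 (mod 2783).
Reciprocity: 2753 ≡ 1 and 2783 ≡ 3 (mod 4), so (2753/2783) = +(2783/2753).
Reduce top mod 2753: now compute (30/2753).
Pull out 2: since 2753 ≡ 1 (mod 8), (2/2753) = +1.
Reciprocity: 15 ≡ 3 and 2753 ≡ 1 (mod 4), so (15/2753) = +(2753/15).
Reduce top mod 15: now compute (8/15).
Pull out 2^3: since 15 ≡ 7 (mod 8), (2/15) = +1, so (2/15)^3 = +1.
Reached (1/15) = 1. Collecting the sign flips along the way, the symbol is +1.

1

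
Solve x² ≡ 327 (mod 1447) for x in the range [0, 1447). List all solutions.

480, 967

Since 1447 ≡ 3 (mod 4), a square root of 327 is 327^((1447+1)/4) = 327^362 mod 1447.
Repeated squaring: 327^2≡1298, 327^4≡496, 327^8≡26, 327^16≡676, 327^32≡1171, 327^64≡932, 327^128≡424, 327^256≡348 (mod 1447).
327^362 = 327^(256+64+32+8+2) ≡ 480 (mod 1447).
Check: 480² = 230400 ≡ 327 (mod 1447). The two roots are 480 and 967.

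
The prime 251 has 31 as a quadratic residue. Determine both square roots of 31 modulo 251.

28, 223

Since 251 ≡ 3 (mod 4), a square root of 31 is 31^((251+1)/4) = 31^63 mod 251.
Repeated squaring: 31^2≡208, 31^4≡92, 31^8≡181, 31^16≡131, 31^32≡93 (mod 251).
31^63 = 31^(32+16+8+4+2+1) ≡ 28 (mod 251).
Check: 28² = 784 ≡ 31 (mod 251). The two roots are 28 and 223.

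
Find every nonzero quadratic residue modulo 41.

Square k = 1,…,20 (k and 41−k give the same square):
1²=1, 2²=4, 3²=9, 4²=16, 5²=25, 6²=36, 7²≡8, 8²≡23, 9²≡40, 10²≡18, 11²≡39, 12²≡21, 13²≡5, 14²≡32, 15²≡20, 16²≡10, 17²≡2, 18²≡37, 19²≡33, 20²≡31 (mod 41).
So the quadratic residues mod 41 are {1, 2, 4, 5, 8, 9, 10, 16, 18, 20, 21, 23, 25, 31, 32, 33, 36, 37, 39, 40}.

1, 2, 4, 5, 8, 9, 10, 16, 18, 20, 21, 23, 25, 31, 32, 33, 36, 37, 39, 40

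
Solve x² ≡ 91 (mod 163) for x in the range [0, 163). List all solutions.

Since 163 ≡ 3 (mod 4), a square root of 91 is 91^((163+1)/4) = 91^41 mod 163.
Repeated squaring: 91^2≡131, 91^4≡46, 91^8≡160, 91^16≡9, 91^32≡81 (mod 163).
91^41 = 91^(32+8+1) ≡ 55 (mod 163).
Check: 55² = 3025 ≡ 91 (mod 163). The two roots are 55 and 108.

55, 108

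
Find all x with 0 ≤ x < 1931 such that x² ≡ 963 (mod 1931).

Since 1931 ≡ 3 (mod 4), a square root of 963 is 963^((1931+1)/4) = 963^483 mod 1931.
Repeated squaring: 963^2≡489, 963^4≡1608, 963^8≡55, 963^16≡1094, 963^32≡1547, 963^64≡700, 963^128≡1457, 963^256≡680 (mod 1931).
963^483 = 963^(256+128+64+32+2+1) ≡ 189 (mod 1931).
Check: 189² = 35721 ≡ 963 (mod 1931). The two roots are 189 and 1742.

189, 1742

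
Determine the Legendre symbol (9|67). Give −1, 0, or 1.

Reciprocity: 9 ≡ 1 and 67 ≡ 3 (mod 4), so (9/67) = +(67/9).
Reduce top mod 9: now compute (4/9).
Pull out 2^2: since 9 ≡ 1 (mod 8), (2/9) = +1, so (2/9)^2 = +1.
Reached (1/9) = 1. Collecting the sign flips along the way, the symbol is +1.

1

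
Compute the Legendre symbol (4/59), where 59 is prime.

1

Pull out 2^2: since 59 ≡ 3 (mod 8), (2/59) = -1, so (2/59)^2 = +1.
Reached (1/59) = 1. Collecting the sign flips along the way, the symbol is +1.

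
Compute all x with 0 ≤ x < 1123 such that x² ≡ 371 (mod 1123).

552, 571

Since 1123 ≡ 3 (mod 4), a square root of 371 is 371^((1123+1)/4) = 371^281 mod 1123.
Repeated squaring: 371^2≡635, 371^4≡68, 371^8≡132, 371^16≡579, 371^32≡587, 371^64≡931, 371^128≡928, 371^256≡966 (mod 1123).
371^281 = 371^(256+16+8+1) ≡ 552 (mod 1123).
Check: 552² = 304704 ≡ 371 (mod 1123). The two roots are 552 and 571.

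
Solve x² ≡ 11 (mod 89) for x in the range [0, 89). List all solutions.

89 ≡ 1 (mod 4), so we find a root by search.
Trying successive values, 10² = 100 ≡ 11 (mod 89). The other root is 89 − 10 = 79.

10, 79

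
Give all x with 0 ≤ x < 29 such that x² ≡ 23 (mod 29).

9, 20

29 ≡ 1 (mod 4), so we find a root by search.
Trying successive values, 9² = 81 ≡ 23 (mod 29). The other root is 29 − 9 = 20.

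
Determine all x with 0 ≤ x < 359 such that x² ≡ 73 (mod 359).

161, 198

Since 359 ≡ 3 (mod 4), a square root of 73 is 73^((359+1)/4) = 73^90 mod 359.
Repeated squaring: 73^2≡303, 73^4≡264, 73^8≡50, 73^16≡346, 73^32≡169, 73^64≡200 (mod 359).
73^90 = 73^(64+16+8+2) ≡ 198 (mod 359).
Check: 198² = 39204 ≡ 73 (mod 359). The two roots are 161 and 198.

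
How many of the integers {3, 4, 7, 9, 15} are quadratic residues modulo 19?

3

(3/19) = -1 → non-residue.
(4/19) = +1 → QR.
(7/19) = +1 → QR.
(9/19) = +1 → QR.
(15/19) = -1 → non-residue.
Total quadratic residues among the 5: 3.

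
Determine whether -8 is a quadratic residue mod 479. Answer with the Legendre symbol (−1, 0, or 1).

Euler's criterion: (-8/479) ≡ 471^239 (mod 479).
471^2 ≡ 64 (mod 479)
471^4 ≡ 264 (mod 479)
471^8 ≡ 241 (mod 479)
471^16 ≡ 122 (mod 479)
471^32 ≡ 35 (mod 479)
471^64 ≡ 267 (mod 479)
471^128 ≡ 397 (mod 479)
471^239 = 471^(128+64+32+8+4+2+1) ≡ 478 (mod 479).
Result is 478 ≡ −1, so (-8/479) = −1.

-1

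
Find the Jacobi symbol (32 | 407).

Pull out 2^5: since 407 ≡ 7 (mod 8), (2/407) = +1, so (2/407)^5 = +1.
Reached (1/407) = 1. Collecting the sign flips along the way, the symbol is +1.

1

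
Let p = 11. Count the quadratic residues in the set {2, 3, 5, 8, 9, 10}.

(2/11) = -1 → non-residue.
(3/11) = +1 → QR.
(5/11) = +1 → QR.
(8/11) = -1 → non-residue.
(9/11) = +1 → QR.
(10/11) = -1 → non-residue.
Total quadratic residues among the 6: 3.

3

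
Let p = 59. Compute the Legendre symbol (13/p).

Reciprocity: 13 ≡ 1 and 59 ≡ 3 (mod 4), so (13/59) = +(59/13).
Reduce top mod 13: now compute (7/13).
Reciprocity: 7 ≡ 3 and 13 ≡ 1 (mod 4), so (7/13) = +(13/7).
Reduce top mod 7: now compute (6/7).
Pull out 2: since 7 ≡ 7 (mod 8), (2/7) = +1.
Reciprocity: 3 ≡ 3 and 7 ≡ 3 (mod 4), so (3/7) = −(7/3).
Reduce top mod 3: now compute (1/3).
Reached (1/3) = 1. Collecting the sign flips along the way, the symbol is -1.

-1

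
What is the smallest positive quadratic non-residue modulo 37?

2

(2/37) = −1, so 2 is the smallest positive non-residue mod 37.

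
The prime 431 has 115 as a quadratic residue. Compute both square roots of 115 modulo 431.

Since 431 ≡ 3 (mod 4), a square root of 115 is 115^((431+1)/4) = 115^108 mod 431.
Repeated squaring: 115^2≡295, 115^4≡394, 115^8≡76, 115^16≡173, 115^32≡190, 115^64≡327 (mod 431).
115^108 = 115^(64+32+8+4) ≡ 169 (mod 431).
Check: 169² = 28561 ≡ 115 (mod 431). The two roots are 169 and 262.

169, 262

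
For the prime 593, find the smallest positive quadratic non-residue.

3

(2/593) = +1, so 2 is a residue.
(3/593) = −1, so 3 is the smallest positive non-residue mod 593.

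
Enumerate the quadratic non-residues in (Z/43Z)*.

2, 3, 5, 7, 8, 12, 18, 19, 20, 22, 26, 27, 28, 29, 30, 32, 33, 34, 37, 39, 42

Square k = 1,…,21 (k and 43−k give the same square):
1²=1, 2²=4, 3²=9, 4²=16, 5²=25, 6²=36, 7²≡6, 8²≡21, 9²≡38, 10²≡14, 11²≡35, 12²≡15, 13²≡40, 14²≡24, 15²≡10, 16²≡41, 17²≡31, 18²≡23, 19²≡17, 20²≡13, 21²≡11 (mod 43).
The residues are {1, 4, 6, 9, 10, 11, 13, 14, 15, 16, 17, 21, 23, 24, 25, 31, 35, 36, 38, 40, 41}; the non-residues are the remaining 21 nonzero classes.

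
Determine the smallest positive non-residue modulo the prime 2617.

5

(2/2617) = +1, so 2 is a residue.
(3/2617) = +1, so 3 is a residue.
(4/2617) = +1, so 4 is a residue.
(5/2617) = −1, so 5 is the smallest positive non-residue mod 2617.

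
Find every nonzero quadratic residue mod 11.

Square k = 1,…,5 (k and 11−k give the same square):
1²=1, 2²=4, 3²=9, 4²≡5, 5²≡3 (mod 11).
So the quadratic residues mod 11 are {1, 3, 4, 5, 9}.

1,3,4,5,9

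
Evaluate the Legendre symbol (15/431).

Reciprocity: 15 ≡ 3 and 431 ≡ 3 (mod 4), so (15/431) = −(431/15).
Reduce top mod 15: now compute (11/15).
Reciprocity: 11 ≡ 3 and 15 ≡ 3 (mod 4), so (11/15) = −(15/11).
Reduce top mod 11: now compute (4/11).
Pull out 2^2: since 11 ≡ 3 (mod 8), (2/11) = -1, so (2/11)^2 = +1.
Reached (1/11) = 1. Collecting the sign flips along the way, the symbol is +1.

1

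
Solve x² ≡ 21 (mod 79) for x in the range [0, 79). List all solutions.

Since 79 ≡ 3 (mod 4), a square root of 21 is 21^((79+1)/4) = 21^20 mod 79.
Repeated squaring: 21^2≡46, 21^4≡62, 21^8≡52, 21^16≡18 (mod 79).
21^20 = 21^(16+4) ≡ 10 (mod 79).
Check: 10² = 100 ≡ 21 (mod 79). The two roots are 10 and 69.

10, 69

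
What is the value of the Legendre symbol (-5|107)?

1

Euler's criterion: (-5/107) ≡ 102^53 (mod 107).
102^2 ≡ 25 (mod 107)
102^4 ≡ 90 (mod 107)
102^8 ≡ 75 (mod 107)
102^16 ≡ 61 (mod 107)
102^32 ≡ 83 (mod 107)
102^53 = 102^(32+16+4+1) ≡ 1 (mod 107).
Result is 1, so (-5/107) = 1.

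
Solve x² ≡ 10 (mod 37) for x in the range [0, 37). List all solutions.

11, 26

37 ≡ 1 (mod 4), so we find a root by search.
Trying successive values, 11² = 121 ≡ 10 (mod 37). The other root is 37 − 11 = 26.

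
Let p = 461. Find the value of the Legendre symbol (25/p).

Euler's criterion: (25/461) ≡ 25^230 (mod 461).
25^2 ≡ 164 (mod 461)
25^4 ≡ 158 (mod 461)
25^8 ≡ 70 (mod 461)
25^16 ≡ 290 (mod 461)
25^32 ≡ 198 (mod 461)
25^64 ≡ 19 (mod 461)
25^128 ≡ 361 (mod 461)
25^230 = 25^(128+64+32+4+2) ≡ 1 (mod 461).
Result is 1, so (25/461) = 1.

1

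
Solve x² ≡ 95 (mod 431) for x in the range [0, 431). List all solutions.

116, 315

Since 431 ≡ 3 (mod 4), a square root of 95 is 95^((431+1)/4) = 95^108 mod 431.
Repeated squaring: 95^2≡405, 95^4≡245, 95^8≡116, 95^16≡95, 95^32≡405, 95^64≡245 (mod 431).
95^108 = 95^(64+32+8+4) ≡ 116 (mod 431).
Check: 116² = 13456 ≡ 95 (mod 431). The two roots are 116 and 315.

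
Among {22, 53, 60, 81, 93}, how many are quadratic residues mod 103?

3

(22/103) = -1 → non-residue.
(53/103) = -1 → non-residue.
(60/103) = +1 → QR.
(81/103) = +1 → QR.
(93/103) = +1 → QR.
Total quadratic residues among the 5: 3.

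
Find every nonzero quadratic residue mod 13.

1,3,4,9,10,12

Square k = 1,…,6 (k and 13−k give the same square):
1²=1, 2²=4, 3²=9, 4²≡3, 5²≡12, 6²≡10 (mod 13).
So the quadratic residues mod 13 are {1, 3, 4, 9, 10, 12}.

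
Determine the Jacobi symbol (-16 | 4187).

-1

First reduce: -16 ≡ 4171 (mod 4187).
Reciprocity: 4171 ≡ 3 and 4187 ≡ 3 (mod 4), so (4171/4187) = −(4187/4171).
Reduce top mod 4171: now compute (16/4171).
Pull out 2^4: since 4171 ≡ 3 (mod 8), (2/4171) = -1, so (2/4171)^4 = +1.
Reached (1/4171) = 1. Collecting the sign flips along the way, the symbol is -1.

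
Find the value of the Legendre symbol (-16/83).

First reduce: -16 ≡ 67 (mod 83).
Reciprocity: 67 ≡ 3 and 83 ≡ 3 (mod 4), so (67/83) = −(83/67).
Reduce top mod 67: now compute (16/67).
Pull out 2^4: since 67 ≡ 3 (mod 8), (2/67) = -1, so (2/67)^4 = +1.
Reached (1/67) = 1. Collecting the sign flips along the way, the symbol is -1.

-1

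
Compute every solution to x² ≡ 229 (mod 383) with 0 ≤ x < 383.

Since 383 ≡ 3 (mod 4), a square root of 229 is 229^((383+1)/4) = 229^96 mod 383.
Repeated squaring: 229^2≡353, 229^4≡134, 229^8≡338, 229^16≡110, 229^32≡227, 229^64≡207 (mod 383).
229^96 = 229^(64+32) ≡ 263 (mod 383).
Check: 263² = 69169 ≡ 229 (mod 383). The two roots are 120 and 263.

120, 263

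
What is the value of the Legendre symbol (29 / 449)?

Reciprocity: 29 ≡ 1 and 449 ≡ 1 (mod 4), so (29/449) = +(449/29).
Reduce top mod 29: now compute (14/29).
Pull out 2: since 29 ≡ 5 (mod 8), (2/29) = -1.
Reciprocity: 7 ≡ 3 and 29 ≡ 1 (mod 4), so (7/29) = +(29/7).
Reduce top mod 7: now compute (1/7).
Reached (1/7) = 1. Collecting the sign flips along the way, the symbol is -1.

-1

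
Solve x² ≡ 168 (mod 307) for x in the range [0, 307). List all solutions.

33, 274

Since 307 ≡ 3 (mod 4), a square root of 168 is 168^((307+1)/4) = 168^77 mod 307.
Repeated squaring: 168^2≡287, 168^4≡93, 168^8≡53, 168^16≡46, 168^32≡274, 168^64≡168 (mod 307).
168^77 = 168^(64+8+4+1) ≡ 274 (mod 307).
Check: 274² = 75076 ≡ 168 (mod 307). The two roots are 33 and 274.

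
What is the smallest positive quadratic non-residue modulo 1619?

(2/1619) = −1, so 2 is the smallest positive non-residue mod 1619.

2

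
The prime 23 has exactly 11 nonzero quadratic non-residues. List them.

5 7 10 11 14 15 17 19 20 21 22

Square k = 1,…,11 (k and 23−k give the same square):
1²=1, 2²=4, 3²=9, 4²=16, 5²≡2, 6²≡13, 7²≡3, 8²≡18, 9²≡12, 10²≡8, 11²≡6 (mod 23).
The residues are {1, 2, 3, 4, 6, 8, 9, 12, 13, 16, 18}; the non-residues are the remaining 11 nonzero classes.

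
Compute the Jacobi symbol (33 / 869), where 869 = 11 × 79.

0

Reciprocity: 33 ≡ 1 and 869 ≡ 1 (mod 4), so (33/869) = +(869/33).
Reduce top mod 33: now compute (11/33).
Reciprocity: 11 ≡ 3 and 33 ≡ 1 (mod 4), so (11/33) = +(33/11).
Reduce top mod 11: now compute (0/11).
Top reduces to 0: gcd > 1, so the symbol is 0.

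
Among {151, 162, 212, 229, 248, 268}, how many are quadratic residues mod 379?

3

(151/379) = +1 → QR.
(162/379) = -1 → non-residue.
(212/379) = -1 → non-residue.
(229/379) = -1 → non-residue.
(248/379) = +1 → QR.
(268/379) = +1 → QR.
Total quadratic residues among the 6: 3.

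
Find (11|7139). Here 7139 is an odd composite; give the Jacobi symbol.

0

Reciprocity: 11 ≡ 3 and 7139 ≡ 3 (mod 4), so (11/7139) = −(7139/11).
Reduce top mod 11: now compute (0/11).
Top reduces to 0: gcd > 1, so the symbol is 0.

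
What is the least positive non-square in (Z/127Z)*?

3

(2/127) = +1, so 2 is a residue.
(3/127) = −1, so 3 is the smallest positive non-residue mod 127.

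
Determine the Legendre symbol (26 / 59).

Pull out 2: since 59 ≡ 3 (mod 8), (2/59) = -1.
Reciprocity: 13 ≡ 1 and 59 ≡ 3 (mod 4), so (13/59) = +(59/13).
Reduce top mod 13: now compute (7/13).
Reciprocity: 7 ≡ 3 and 13 ≡ 1 (mod 4), so (7/13) = +(13/7).
Reduce top mod 7: now compute (6/7).
Pull out 2: since 7 ≡ 7 (mod 8), (2/7) = +1.
Reciprocity: 3 ≡ 3 and 7 ≡ 3 (mod 4), so (3/7) = −(7/3).
Reduce top mod 3: now compute (1/3).
Reached (1/3) = 1. Collecting the sign flips along the way, the symbol is +1.

1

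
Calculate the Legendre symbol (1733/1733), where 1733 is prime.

0

First reduce: 1733 ≡ 0 (mod 1733).
Top reduces to 0: gcd > 1, so the symbol is 0.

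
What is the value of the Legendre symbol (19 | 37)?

Reciprocity: 19 ≡ 3 and 37 ≡ 1 (mod 4), so (19/37) = +(37/19).
Reduce top mod 19: now compute (18/19).
Pull out 2: since 19 ≡ 3 (mod 8), (2/19) = -1.
Reciprocity: 9 ≡ 1 and 19 ≡ 3 (mod 4), so (9/19) = +(19/9).
Reduce top mod 9: now compute (1/9).
Reached (1/9) = 1. Collecting the sign flips along the way, the symbol is -1.

-1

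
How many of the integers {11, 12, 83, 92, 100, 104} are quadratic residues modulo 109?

4

(11/109) = -1 → non-residue.
(12/109) = +1 → QR.
(83/109) = +1 → QR.
(92/109) = -1 → non-residue.
(100/109) = +1 → QR.
(104/109) = +1 → QR.
Total quadratic residues among the 6: 4.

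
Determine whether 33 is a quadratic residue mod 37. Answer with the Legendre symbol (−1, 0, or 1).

1

Reciprocity: 33 ≡ 1 and 37 ≡ 1 (mod 4), so (33/37) = +(37/33).
Reduce top mod 33: now compute (4/33).
Pull out 2^2: since 33 ≡ 1 (mod 8), (2/33) = +1, so (2/33)^2 = +1.
Reached (1/33) = 1. Collecting the sign flips along the way, the symbol is +1.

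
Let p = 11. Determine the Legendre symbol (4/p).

Euler's criterion: (4/11) ≡ 4^5 (mod 11).
4^2 ≡ 5 (mod 11)
4^4 ≡ 3 (mod 11)
4^5 = 4^(4+1) ≡ 1 (mod 11).
Result is 1, so (4/11) = 1.

1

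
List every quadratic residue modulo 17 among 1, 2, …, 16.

Square k = 1,…,8 (k and 17−k give the same square):
1²=1, 2²=4, 3²=9, 4²=16, 5²≡8, 6²≡2, 7²≡15, 8²≡13 (mod 17).
So the quadratic residues mod 17 are {1, 2, 4, 8, 9, 13, 15, 16}.

1, 2, 4, 8, 9, 13, 15, 16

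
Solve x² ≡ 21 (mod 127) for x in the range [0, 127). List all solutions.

Since 127 ≡ 3 (mod 4), a square root of 21 is 21^((127+1)/4) = 21^32 mod 127.
Repeated squaring: 21^2≡60, 21^4≡44, 21^8≡31, 21^16≡72, 21^32≡104 (mod 127).
21^32 = 21^(32) ≡ 104 (mod 127).
Check: 104² = 10816 ≡ 21 (mod 127). The two roots are 23 and 104.

23, 104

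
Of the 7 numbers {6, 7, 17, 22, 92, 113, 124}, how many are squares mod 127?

(6/127) = -1 → non-residue.
(7/127) = -1 → non-residue.
(17/127) = +1 → QR.
(22/127) = +1 → QR.
(92/127) = -1 → non-residue.
(113/127) = +1 → QR.
(124/127) = +1 → QR.
Total quadratic residues among the 7: 4.

4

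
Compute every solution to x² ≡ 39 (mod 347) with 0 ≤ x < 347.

115, 232

Since 347 ≡ 3 (mod 4), a square root of 39 is 39^((347+1)/4) = 39^87 mod 347.
Repeated squaring: 39^2≡133, 39^4≡339, 39^8≡64, 39^16≡279, 39^32≡113, 39^64≡277 (mod 347).
39^87 = 39^(64+16+4+2+1) ≡ 115 (mod 347).
Check: 115² = 13225 ≡ 39 (mod 347). The two roots are 115 and 232.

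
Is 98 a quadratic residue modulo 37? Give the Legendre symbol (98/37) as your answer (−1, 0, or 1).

First reduce: 98 ≡ 24 (mod 37).
Pull out 2^3: since 37 ≡ 5 (mod 8), (2/37) = -1, so (2/37)^3 = -1.
Reciprocity: 3 ≡ 3 and 37 ≡ 1 (mod 4), so (3/37) = +(37/3).
Reduce top mod 3: now compute (1/3).
Reached (1/3) = 1. Collecting the sign flips along the way, the symbol is -1.

-1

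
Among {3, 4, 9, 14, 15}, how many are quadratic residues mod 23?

3

(3/23) = +1 → QR.
(4/23) = +1 → QR.
(9/23) = +1 → QR.
(14/23) = -1 → non-residue.
(15/23) = -1 → non-residue.
Total quadratic residues among the 5: 3.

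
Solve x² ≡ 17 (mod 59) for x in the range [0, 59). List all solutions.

Since 59 ≡ 3 (mod 4), a square root of 17 is 17^((59+1)/4) = 17^15 mod 59.
Repeated squaring: 17^2≡53, 17^4≡36, 17^8≡57 (mod 59).
17^15 = 17^(8+4+2+1) ≡ 28 (mod 59).
Check: 28² = 784 ≡ 17 (mod 59). The two roots are 28 and 31.

28, 31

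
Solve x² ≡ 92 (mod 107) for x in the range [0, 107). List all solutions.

Since 107 ≡ 3 (mod 4), a square root of 92 is 92^((107+1)/4) = 92^27 mod 107.
Repeated squaring: 92^2≡11, 92^4≡14, 92^8≡89, 92^16≡3 (mod 107).
92^27 = 92^(16+8+2+1) ≡ 29 (mod 107).
Check: 29² = 841 ≡ 92 (mod 107). The two roots are 29 and 78.

29, 78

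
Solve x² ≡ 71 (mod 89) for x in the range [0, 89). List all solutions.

31, 58

89 ≡ 1 (mod 4), so we find a root by search.
Trying successive values, 31² = 961 ≡ 71 (mod 89). The other root is 89 − 31 = 58.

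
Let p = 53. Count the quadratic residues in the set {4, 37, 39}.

2

(4/53) = +1 → QR.
(37/53) = +1 → QR.
(39/53) = -1 → non-residue.
Total quadratic residues among the 3: 2.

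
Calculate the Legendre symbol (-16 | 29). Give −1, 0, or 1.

Euler's criterion: (-16/29) ≡ 13^14 (mod 29).
13^2 ≡ 24 (mod 29)
13^4 ≡ 25 (mod 29)
13^8 ≡ 16 (mod 29)
13^14 = 13^(8+4+2) ≡ 1 (mod 29).
Result is 1, so (-16/29) = 1.

1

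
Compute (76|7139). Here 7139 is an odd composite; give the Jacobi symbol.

Pull out 2^2: since 7139 ≡ 3 (mod 8), (2/7139) = -1, so (2/7139)^2 = +1.
Reciprocity: 19 ≡ 3 and 7139 ≡ 3 (mod 4), so (19/7139) = −(7139/19).
Reduce top mod 19: now compute (14/19).
Pull out 2: since 19 ≡ 3 (mod 8), (2/19) = -1.
Reciprocity: 7 ≡ 3 and 19 ≡ 3 (mod 4), so (7/19) = −(19/7).
Reduce top mod 7: now compute (5/7).
Reciprocity: 5 ≡ 1 and 7 ≡ 3 (mod 4), so (5/7) = +(7/5).
Reduce top mod 5: now compute (2/5).
Pull out 2: since 5 ≡ 5 (mod 8), (2/5) = -1.
Reached (1/5) = 1. Collecting the sign flips along the way, the symbol is +1.

1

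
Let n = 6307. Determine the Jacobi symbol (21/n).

0

Reciprocity: 21 ≡ 1 and 6307 ≡ 3 (mod 4), so (21/6307) = +(6307/21).
Reduce top mod 21: now compute (7/21).
Reciprocity: 7 ≡ 3 and 21 ≡ 1 (mod 4), so (7/21) = +(21/7).
Reduce top mod 7: now compute (0/7).
Top reduces to 0: gcd > 1, so the symbol is 0.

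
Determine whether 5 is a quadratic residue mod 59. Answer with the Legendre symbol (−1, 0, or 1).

1

Reciprocity: 5 ≡ 1 and 59 ≡ 3 (mod 4), so (5/59) = +(59/5).
Reduce top mod 5: now compute (4/5).
Pull out 2^2: since 5 ≡ 5 (mod 8), (2/5) = -1, so (2/5)^2 = +1.
Reached (1/5) = 1. Collecting the sign flips along the way, the symbol is +1.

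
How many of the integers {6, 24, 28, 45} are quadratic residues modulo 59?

2

(6/59) = -1 → non-residue.
(24/59) = -1 → non-residue.
(28/59) = +1 → QR.
(45/59) = +1 → QR.
Total quadratic residues among the 4: 2.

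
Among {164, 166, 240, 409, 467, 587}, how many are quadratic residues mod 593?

3

(164/593) = -1 → non-residue.
(166/593) = +1 → QR.
(240/593) = +1 → QR.
(409/593) = +1 → QR.
(467/593) = -1 → non-residue.
(587/593) = -1 → non-residue.
Total quadratic residues among the 6: 3.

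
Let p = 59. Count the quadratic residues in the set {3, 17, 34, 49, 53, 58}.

4

(3/59) = +1 → QR.
(17/59) = +1 → QR.
(34/59) = -1 → non-residue.
(49/59) = +1 → QR.
(53/59) = +1 → QR.
(58/59) = -1 → non-residue.
Total quadratic residues among the 6: 4.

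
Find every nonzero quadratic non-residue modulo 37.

Square k = 1,…,18 (k and 37−k give the same square):
1²=1, 2²=4, 3²=9, 4²=16, 5²=25, 6²=36, 7²≡12, 8²≡27, 9²≡7, 10²≡26, 11²≡10, 12²≡33, 13²≡21, 14²≡11, 15²≡3, 16²≡34, 17²≡30, 18²≡28 (mod 37).
The residues are {1, 3, 4, 7, 9, 10, 11, 12, 16, 21, 25, 26, 27, 28, 30, 33, 34, 36}; the non-residues are the remaining 18 nonzero classes.

2 5 6 8 13 14 15 17 18 19 20 22 23 24 29 31 32 35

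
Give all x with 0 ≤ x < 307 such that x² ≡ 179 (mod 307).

57, 250

Since 307 ≡ 3 (mod 4), a square root of 179 is 179^((307+1)/4) = 179^77 mod 307.
Repeated squaring: 179^2≡113, 179^4≡182, 179^8≡275, 179^16≡103, 179^32≡171, 179^64≡76 (mod 307).
179^77 = 179^(64+8+4+1) ≡ 250 (mod 307).
Check: 250² = 62500 ≡ 179 (mod 307). The two roots are 57 and 250.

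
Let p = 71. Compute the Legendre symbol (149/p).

First reduce: 149 ≡ 7 (mod 71).
Reciprocity: 7 ≡ 3 and 71 ≡ 3 (mod 4), so (7/71) = −(71/7).
Reduce top mod 7: now compute (1/7).
Reached (1/7) = 1. Collecting the sign flips along the way, the symbol is -1.

-1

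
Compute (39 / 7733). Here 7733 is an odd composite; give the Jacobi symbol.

1

Reciprocity: 39 ≡ 3 and 7733 ≡ 1 (mod 4), so (39/7733) = +(7733/39).
Reduce top mod 39: now compute (11/39).
Reciprocity: 11 ≡ 3 and 39 ≡ 3 (mod 4), so (11/39) = −(39/11).
Reduce top mod 11: now compute (6/11).
Pull out 2: since 11 ≡ 3 (mod 8), (2/11) = -1.
Reciprocity: 3 ≡ 3 and 11 ≡ 3 (mod 4), so (3/11) = −(11/3).
Reduce top mod 3: now compute (2/3).
Pull out 2: since 3 ≡ 3 (mod 8), (2/3) = -1.
Reached (1/3) = 1. Collecting the sign flips along the way, the symbol is +1.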